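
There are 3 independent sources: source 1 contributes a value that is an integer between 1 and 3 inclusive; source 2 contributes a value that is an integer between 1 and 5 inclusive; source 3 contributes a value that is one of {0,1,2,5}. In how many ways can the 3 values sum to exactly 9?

The generating function for the choices is (x + x^2 + x^3)·(x + x^2 + x^3 + x^4 + x^5)·(1 + x + x^2 + x^5); the count is [x^9].
(x + x^2 + x^3) has coefficients 0,1,1,1 for degrees 0…3.
(x + x^2 + x^3 + x^4 + x^5) has coefficients 0,1,1,1,1,1,0,0,0,0 for degrees 0…9.
Finally multiplying by (1 + x + x^2 + x^5), the product of all factors after the first has coefficients 0,1,2,3,3,3,3,2,1,1 for degrees 0…9.
[x^9] = 1·1 + 1·2 + 1·3 = 6.

6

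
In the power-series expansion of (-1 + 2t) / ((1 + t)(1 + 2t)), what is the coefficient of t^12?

-16381

Partial fractions give a closed form: a_n = (3)·(-1)^n + (-4)·(-2)^n.
At n = 12: a_12 = -16381.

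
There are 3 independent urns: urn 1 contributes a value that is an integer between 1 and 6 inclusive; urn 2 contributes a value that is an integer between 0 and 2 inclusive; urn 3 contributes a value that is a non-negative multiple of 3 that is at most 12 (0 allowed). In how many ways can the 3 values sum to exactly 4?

The generating function for the choices is (t + t^2 + t^3 + t^4 + t^5 + t^6)·(1 + t + t^2)·(1 + t^3 + t^6 + t^9 + t^12); the count is [t^4].
(t + t^2 + t^3 + t^4 + t^5 + t^6) has coefficients 0,1,1,1,1 for degrees 0…4.
(1 + t + t^2) has coefficients 1,1,1,0,0 for degrees 0…4.
Finally multiplying by (1 + t^3 + t^6 + t^9 + t^12), the product of all factors after the first has coefficients 1,1,1,1,1 for degrees 0…4.
[t^4] = 1·1 + 1·1 + 1·1 + 1·1 = 4.

4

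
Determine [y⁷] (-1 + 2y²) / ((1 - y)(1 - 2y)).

-129

The denominator gives the recurrence a_n = 3a_(n−1) − 2a_(n−2) for n ≥ 3; the numerator fixes a_0 = -1, a_1 = -3, a_2 = -5.
Iterating: -1, -3, -5, -9, -17, -33, -65, -129, so a_7 = -129.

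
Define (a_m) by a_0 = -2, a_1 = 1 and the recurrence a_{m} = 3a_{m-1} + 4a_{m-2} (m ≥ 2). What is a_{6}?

-821

The ordinary generating function has denominator 1 - 3x - 4x^2.
Iterating the recurrence: a_0,…,a_{6} = -2, 1, -5, -11, -53, -203, -821.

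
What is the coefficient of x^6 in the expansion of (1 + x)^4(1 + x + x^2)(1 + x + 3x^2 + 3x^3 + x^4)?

92

(1 + x)^4 has coefficients 1,4,6,4,1 for degrees 0…4.
(1 + x + x^2) has coefficients 1,1,1,0,0,0,0 for degrees 0…6.
Finally multiplying by (1 + x + 3x^2 + 3x^3 + x^4), the product of all factors after the first has coefficients 1,2,5,7,7,4,1 for degrees 0…6.
[x^6] = 1·1 + 4·4 + 6·7 + 4·7 + 1·5 = 92.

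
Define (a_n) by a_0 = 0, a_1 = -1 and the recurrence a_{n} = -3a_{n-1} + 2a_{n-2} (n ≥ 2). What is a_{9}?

The ordinary generating function has denominator 1 + 3x - 2x^2.
Iterating the recurrence: a_0,…,a_{9} = 0, -1, 3, -11, 39, -139, 495, -1763, 6279, -22363.

-22363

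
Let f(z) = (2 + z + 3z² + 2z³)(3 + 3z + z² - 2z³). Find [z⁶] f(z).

-4

(2 + z + 3z² + 2z³) has coefficients 2,1,3,2 for degrees 0…3.
(3 + 3z + z² - 2z³) has coefficients 3,3,1,-2,0,0,0 for degrees 0…6.
[z⁶] = 2·0 + 1·0 + 3·0 + 2·(-2) = -4.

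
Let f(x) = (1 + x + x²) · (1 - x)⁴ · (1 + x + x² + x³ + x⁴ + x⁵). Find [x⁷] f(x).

(1 + x + x²) has coefficients 1,1,1 for degrees 0…2.
(1 - x)⁴ has coefficients 1,-4,6,-4,1,0,0,0 for degrees 0…7.
Finally multiplying by (1 + x + x² + x³ + x⁴ + x⁵), the product of all factors after the first has coefficients 1,-3,3,-1,0,0,-1,3 for degrees 0…7.
[x⁷] = 1·3 + 1·(-1) + 1·0 = 2.

2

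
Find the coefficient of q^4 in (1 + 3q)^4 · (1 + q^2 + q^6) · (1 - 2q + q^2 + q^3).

(1 + 3q)^4 has coefficients 1,12,54,108,81 for degrees 0…4.
(1 + q^2 + q^6) has coefficients 1,0,1,0,0 for degrees 0…4.
Finally multiplying by (1 - 2q + q^2 + q^3), the product of all factors after the first has coefficients 1,-2,2,-1,1 for degrees 0…4.
[q^4] = 1·1 + 12·(-1) + 54·2 + 108·(-2) + 81·1 = -38.

-38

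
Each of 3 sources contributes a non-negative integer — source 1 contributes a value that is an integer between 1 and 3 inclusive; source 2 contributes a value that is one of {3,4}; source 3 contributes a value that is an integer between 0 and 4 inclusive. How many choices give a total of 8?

The generating function for the choices is (t + t^2 + t^3)·(t^3 + t^4)·(1 + t + t^2 + t^3 + t^4); the count is [t^8].
(t + t^2 + t^3) has coefficients 0,1,1,1 for degrees 0…3.
(t^3 + t^4) has coefficients 0,0,0,1,1,0,0,0,0 for degrees 0…8.
Finally multiplying by (1 + t + t^2 + t^3 + t^4), the product of all factors after the first has coefficients 0,0,0,1,2,2,2,2,1 for degrees 0…8.
[t^8] = 1·2 + 1·2 + 1·2 = 6.

6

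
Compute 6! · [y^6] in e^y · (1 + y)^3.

The EGF product rule gives c_6 = Σ_{k_1+k_2=6} C(6; k_1,k_2) · ∏ g_i(k_i), where e^y gives (1)^k; (1+y)^3 gives the falling factorial (3)_k.
g_1(k) for k = 0…6: 1, 1, 1, 1, 1, 1, 1.
g_2(k) for k = 0…6: 1, 3, 6, 6, 0, 0, 0.
c_6 = Σ_k C(6,k)·g_1(k)·g_2(6−k) = 20·1·6 + 15·1·6 + 6·1·3 + 1·1·1 = 120 + 90 + 18 + 1 = 229.

229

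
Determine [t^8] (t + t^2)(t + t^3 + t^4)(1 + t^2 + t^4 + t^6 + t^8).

(t + t^2) has coefficients 0,1,1 for degrees 0…2.
(t + t^3 + t^4) has coefficients 0,1,0,1,1,0,0,0,0 for degrees 0…8.
Finally multiplying by (1 + t^2 + t^4 + t^6 + t^8), the product of all factors after the first has coefficients 0,1,0,2,1,2,1,2,1 for degrees 0…8.
[t^8] = 1·2 + 1·1 = 3.

3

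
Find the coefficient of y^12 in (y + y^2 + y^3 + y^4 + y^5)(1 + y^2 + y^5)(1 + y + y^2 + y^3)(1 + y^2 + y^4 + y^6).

(y + y^2 + y^3 + y^4 + y^5) has coefficients 0,1,1,1,1,1 for degrees 0…5.
(1 + y^2 + y^5) has coefficients 1,0,1,0,0,1,0,0,0,0,0,0,0 for degrees 0…12.
Multiplying by (1 + y + y^2 + y^3) gives running coefficients 1,1,2,2,1,2,1,1,1,0,0,0,0 for degrees 0…12.
Finally multiplying by (1 + y^2 + y^4 + y^6), the product of all factors after the first has coefficients 1,1,3,3,4,5,5,6,5,5,3,3,2 for degrees 0…12.
[y^12] = 1·3 + 1·3 + 1·5 + 1·5 + 1·6 = 22.

22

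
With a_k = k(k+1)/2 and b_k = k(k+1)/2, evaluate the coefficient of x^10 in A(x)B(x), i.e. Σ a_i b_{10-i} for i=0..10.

1287

The convolution is the x^10 coefficient of A(x)B(x).
Σ = 0·55 + 1·45 + 3·36 + 6·28 + 10·21 + 15·15 + 21·10 + 28·6 + 36·3 + 45·1 + 55·0 = 1287.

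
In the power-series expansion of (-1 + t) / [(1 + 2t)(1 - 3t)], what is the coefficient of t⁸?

-2778

The denominator gives the recurrence a_n = a_(n−1) + 6a_(n−2) for n ≥ 2; the numerator fixes a_0 = -1, a_1 = 0.
Iterating: -1, 0, -6, -6, -42, -78, -330, -798, -2778, so a_8 = -2778.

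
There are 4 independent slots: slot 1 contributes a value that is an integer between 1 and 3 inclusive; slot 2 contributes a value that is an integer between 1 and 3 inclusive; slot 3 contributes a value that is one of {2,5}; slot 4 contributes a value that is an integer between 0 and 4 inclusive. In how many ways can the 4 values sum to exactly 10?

The generating function for the choices is (y + y² + y³)·(y + y² + y³)·(y² + y⁵)·(1 + y + y² + y³ + y⁴); the count is [y¹⁰].
(y + y² + y³) has coefficients 0,1,1,1 for degrees 0…3.
(y + y² + y³) has coefficients 0,1,1,1,0,0,0,0,0,0,0 for degrees 0…10.
Multiplying by (y² + y⁵) gives running coefficients 0,0,0,1,1,1,1,1,1,0,0 for degrees 0…10.
Finally multiplying by (1 + y + y² + y³ + y⁴), the product of all factors after the first has coefficients 0,0,0,1,2,3,4,5,5,4,3 for degrees 0…10.
[y¹⁰] = 1·4 + 1·5 + 1·5 = 14.

14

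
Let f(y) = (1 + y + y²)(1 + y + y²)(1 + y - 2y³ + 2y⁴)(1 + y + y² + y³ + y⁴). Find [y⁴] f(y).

(1 + y + y²) has coefficients 1,1,1 for degrees 0…2.
(1 + y + y²) has coefficients 1,1,1,0,0 for degrees 0…4.
Multiplying by (1 + y - 2y³ + 2y⁴) gives running coefficients 1,2,2,-1,0 for degrees 0…4.
Finally multiplying by (1 + y + y² + y³ + y⁴), the product of all factors after the first has coefficients 1,3,5,4,4 for degrees 0…4.
[y⁴] = 1·4 + 1·4 + 1·5 = 13.

13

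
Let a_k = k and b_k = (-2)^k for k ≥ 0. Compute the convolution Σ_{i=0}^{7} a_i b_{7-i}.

31

Write out a_i and b_{7-i} for i = 0,…,7 and sum the products.
Σ = 0·(-128) + 1·64 + 2·(-32) + 3·16 + 4·(-8) + 5·4 + 6·(-2) + 7·1 = 31.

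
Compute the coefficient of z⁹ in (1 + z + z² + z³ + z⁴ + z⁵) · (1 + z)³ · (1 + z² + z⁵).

12

(1 + z + z² + z³ + z⁴ + z⁵) has coefficients 1,1,1,1,1,1 for degrees 0…5.
(1 + z)³ has coefficients 1,3,3,1,0,0,0,0,0,0 for degrees 0…9.
Finally multiplying by (1 + z² + z⁵), the product of all factors after the first has coefficients 1,3,4,4,3,2,3,3,1,0 for degrees 0…9.
[z⁹] = 1·0 + 1·1 + 1·3 + 1·3 + 1·2 + 1·3 = 12.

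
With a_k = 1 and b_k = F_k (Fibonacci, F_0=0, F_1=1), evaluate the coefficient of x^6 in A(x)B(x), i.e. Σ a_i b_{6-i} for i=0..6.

The convolution is the x^6 coefficient of A(x)B(x).
Σ = 1·8 + 1·5 + 1·3 + 1·2 + 1·1 + 1·1 + 1·0 = 20.

20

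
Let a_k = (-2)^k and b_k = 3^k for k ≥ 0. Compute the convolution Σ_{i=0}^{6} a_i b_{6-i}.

The convolution is the t^6 coefficient of A(t)B(t).
Σ = 1·729 − 2·243 + 4·81 − 8·27 + 16·9 − 32·3 + 64·1 = 463.

463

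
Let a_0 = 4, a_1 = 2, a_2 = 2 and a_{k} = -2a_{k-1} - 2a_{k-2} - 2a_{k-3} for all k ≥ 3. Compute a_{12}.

The ordinary generating function has denominator 1 + 2y + 2y^2 + 2y^3.
Iterating the recurrence: a_0,…,a_{12} = 4, 2, 2, -16, 24, -20, 24, -56, 104, -144, 192, -304, 512.

512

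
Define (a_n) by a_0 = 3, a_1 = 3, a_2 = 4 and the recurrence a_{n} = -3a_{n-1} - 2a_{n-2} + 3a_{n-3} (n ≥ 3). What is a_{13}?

The ordinary generating function has denominator 1 + 3y + 2y^2 - 3y^3.
Iterating the recurrence: a_0,…,a_{13} = 3, 3, 4, -9, 28, -54, 79, -45, -185, 882, -2411, 4914, -7274, 4761.

4761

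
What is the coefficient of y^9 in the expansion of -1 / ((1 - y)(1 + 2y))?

341

Partial fractions give a closed form: a_n = (-1/3)·1^n + (-2/3)·(-2)^n.
At n = 9: a_9 = 341.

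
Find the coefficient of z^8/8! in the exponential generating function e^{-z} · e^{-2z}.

The EGF product rule gives c_8 = Σ_{k_1+k_2=8} C(8; k_1,k_2) · ∏ g_i(k_i), where e^{-z} gives (-1)^k; e^{-2z} gives (-2)^k.
g_1(k) for k = 0…8: 1, -1, 1, -1, 1, -1, 1, -1, 1.
g_2(k) for k = 0…8: 1, -2, 4, -8, 16, -32, 64, -128, 256.
c_8 = Σ_k C(8,k)·g_1(k)·g_2(8−k) = 1·1·256 + 8·(-1)·(-128) + 28·1·64 + 56·(-1)·(-32) + 70·1·16 + 56·(-1)·(-8) + 28·1·4 + 8·(-1)·(-2) + 1·1·1 = 256 + 1024 + 1792 + 1792 + 1120 + 448 + 112 + 16 + 1 = 6561.

6561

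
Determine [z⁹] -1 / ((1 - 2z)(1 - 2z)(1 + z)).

-3527

The denominator gives the recurrence a_n = 3a_(n−1) − 4a_(n−3) for n ≥ 3; the numerator fixes a_0 = -1, a_1 = -3, a_2 = -9.
Iterating: -1, -3, -9, -23, -57, -135, -313, -711, -1593, -3527, so a_9 = -3527.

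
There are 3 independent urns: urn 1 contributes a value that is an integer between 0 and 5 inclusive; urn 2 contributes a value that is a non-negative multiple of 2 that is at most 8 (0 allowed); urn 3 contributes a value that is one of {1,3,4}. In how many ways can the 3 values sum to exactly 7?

The generating function for the choices is (1 + t + t^2 + t^3 + t^4 + t^5)·(1 + t^2 + t^4 + t^6 + t^8)·(t + t^3 + t^4); the count is [t^7].
(1 + t + t^2 + t^3 + t^4 + t^5) has coefficients 1,1,1,1,1,1 for degrees 0…5.
(1 + t^2 + t^4 + t^6 + t^8) has coefficients 1,0,1,0,1,0,1,0 for degrees 0…7.
Finally multiplying by (t + t^3 + t^4), the product of all factors after the first has coefficients 0,1,0,2,1,2,1,2 for degrees 0…7.
[t^7] = 1·2 + 1·1 + 1·2 + 1·1 + 1·2 + 1·0 = 8.

8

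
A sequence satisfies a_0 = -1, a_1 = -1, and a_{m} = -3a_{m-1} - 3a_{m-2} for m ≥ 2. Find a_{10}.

The ordinary generating function has denominator 1 + 3t + 3t^2.
Iterating the recurrence: a_0,…,a_{10} = -1, -1, 6, -15, 27, -36, 27, 27, -162, 405, -729.

-729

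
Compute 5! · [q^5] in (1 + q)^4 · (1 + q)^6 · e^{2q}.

The EGF product rule gives c_5 = Σ_{k_1+k_2+k_3=5} C(5; k_1,k_2,k_3) · ∏ g_i(k_i), where (1+q)^4 gives the falling factorial (4)_k; (1+q)^6 gives the falling factorial (6)_k; e^{2q} gives (2)^k.
g_1(k) for k = 0…5: 1, 4, 12, 24, 24, 0.
g_2(k) for k = 0…5: 1, 6, 30, 120, 360, 720.
g_3(k) for k = 0…5: 1, 2, 4, 8, 16, 32.
First combine the last two factors: h(k) = Σ_j C(k,j)·g_2(j)·g_3(k−j) for k = 0…5: 1, 8, 58, 380, 2248, 12032.
c_5 = Σ_k C(5,k)·g_1(k)·h(5−k) = 1·1·12032 + 5·4·2248 + 10·12·380 + 10·24·58 + 5·24·8 = 12032 + 44960 + 45600 + 13920 + 960 = 117472.

117472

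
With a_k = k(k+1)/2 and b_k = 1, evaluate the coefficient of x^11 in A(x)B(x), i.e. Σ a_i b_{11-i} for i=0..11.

This is [x^11] in the product of the two ordinary generating functions.
Σ = 0·1 + 1·1 + 3·1 + 6·1 + 10·1 + 15·1 + 21·1 + 28·1 + 36·1 + 45·1 + 55·1 + 66·1 = 286.

286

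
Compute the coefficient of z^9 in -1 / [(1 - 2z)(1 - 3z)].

The denominator gives the recurrence a_n = 5a_(n−1) − 6a_(n−2) for n ≥ 2; the numerator fixes a_0 = -1, a_1 = -5.
Iterating: -1, -5, -19, -65, -211, -665, -2059, -6305, -19171, -58025, so a_9 = -58025.

-58025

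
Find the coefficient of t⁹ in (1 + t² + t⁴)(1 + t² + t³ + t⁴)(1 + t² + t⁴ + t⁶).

3

(1 + t² + t⁴) has coefficients 1,0,1,0,1 for degrees 0…4.
(1 + t² + t³ + t⁴) has coefficients 1,0,1,1,1,0,0,0,0,0 for degrees 0…9.
Finally multiplying by (1 + t² + t⁴ + t⁶), the product of all factors after the first has coefficients 1,0,2,1,3,1,3,1,2,1 for degrees 0…9.
[t⁹] = 1·1 + 1·1 + 1·1 = 3.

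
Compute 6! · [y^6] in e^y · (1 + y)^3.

229

The EGF product rule gives c_6 = Σ_{k_1+k_2=6} C(6; k_1,k_2) · ∏ g_i(k_i), where e^y gives (1)^k; (1+y)^3 gives the falling factorial (3)_k.
g_1(k) for k = 0…6: 1, 1, 1, 1, 1, 1, 1.
g_2(k) for k = 0…6: 1, 3, 6, 6, 0, 0, 0.
c_6 = Σ_k C(6,k)·g_1(k)·g_2(6−k) = 20·1·6 + 15·1·6 + 6·1·3 + 1·1·1 = 120 + 90 + 18 + 1 = 229.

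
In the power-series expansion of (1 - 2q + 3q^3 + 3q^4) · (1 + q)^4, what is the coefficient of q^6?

(1 - 2q + 3q^3 + 3q^4) has coefficients 1,-2,0,3,3 for degrees 0…4.
(1 + q)^4 has coefficients 1,4,6,4,1,0,0 for degrees 0…6.
[q^6] = 1·0 − 2·0 + 3·4 + 3·6 = 30.

30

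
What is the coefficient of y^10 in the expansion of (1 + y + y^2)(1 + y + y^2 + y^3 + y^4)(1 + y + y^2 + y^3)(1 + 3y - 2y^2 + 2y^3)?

(1 + y + y^2) has coefficients 1,1,1 for degrees 0…2.
(1 + y + y^2 + y^3 + y^4) has coefficients 1,1,1,1,1,0,0,0,0,0,0 for degrees 0…10.
Multiplying by (1 + y + y^2 + y^3) gives running coefficients 1,2,3,4,4,3,2,1,0,0,0 for degrees 0…10.
Finally multiplying by (1 + 3y - 2y^2 + 2y^3), the product of all factors after the first has coefficients 1,5,7,11,14,13,11,9,5,2,2 for degrees 0…10.
[y^10] = 1·2 + 1·2 + 1·5 = 9.

9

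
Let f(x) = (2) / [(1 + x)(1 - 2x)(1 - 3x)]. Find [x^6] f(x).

The denominator gives the recurrence a_n = 4a_(n−1) − a_(n−2) − 6a_(n−3) for n ≥ 3; the numerator fixes a_0 = 2, a_1 = 8, a_2 = 30.
Iterating: 2, 8, 30, 100, 322, 1008, 3110, so a_6 = 3110.

3110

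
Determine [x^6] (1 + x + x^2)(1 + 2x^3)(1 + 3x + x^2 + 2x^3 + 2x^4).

(1 + x + x^2) has coefficients 1,1,1 for degrees 0…2.
(1 + 2x^3) has coefficients 1,0,0,2,0,0,0 for degrees 0…6.
Finally multiplying by (1 + 3x + x^2 + 2x^3 + 2x^4), the product of all factors after the first has coefficients 1,3,1,4,8,2,4 for degrees 0…6.
[x^6] = 1·4 + 1·2 + 1·8 = 14.

14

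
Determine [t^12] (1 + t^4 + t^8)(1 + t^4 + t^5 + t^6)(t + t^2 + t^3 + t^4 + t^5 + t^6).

5

(1 + t^4 + t^8) has coefficients 1,0,0,0,1,0,0,0,1 for degrees 0…8.
(1 + t^4 + t^5 + t^6) has coefficients 1,0,0,0,1,1,1,0,0,0,0,0,0 for degrees 0…12.
Finally multiplying by (t + t^2 + t^3 + t^4 + t^5 + t^6), the product of all factors after the first has coefficients 0,1,1,1,1,2,3,3,3,3,3,2,1 for degrees 0…12.
[t^12] = 1·1 + 1·3 + 1·1 = 5.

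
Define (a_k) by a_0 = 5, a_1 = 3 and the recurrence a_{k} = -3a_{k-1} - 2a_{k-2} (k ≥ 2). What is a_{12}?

The ordinary generating function has denominator 1 + 3t + 2t^2.
Iterating the recurrence: a_0,…,a_{12} = 5, 3, -19, 51, -115, 243, -499, 1011, -2035, 4083, -8179, 16371, -32755.

-32755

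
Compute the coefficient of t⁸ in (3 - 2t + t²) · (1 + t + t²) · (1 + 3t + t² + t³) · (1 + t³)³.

(3 - 2t + t²) has coefficients 3,-2,1 for degrees 0…2.
(1 + t + t²) has coefficients 1,1,1,0,0,0,0,0,0 for degrees 0…8.
Multiplying by (1 + 3t + t² + t³) gives running coefficients 1,4,5,5,2,1,0,0,0 for degrees 0…8.
Finally multiplying by (1 + t³)³, the product of all factors after the first has coefficients 1,4,5,8,14,16,18,18,18 for degrees 0…8.
[t⁸] = 3·18 − 2·18 + 1·18 = 36.

36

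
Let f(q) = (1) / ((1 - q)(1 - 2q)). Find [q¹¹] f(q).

4095

Partial fractions give a closed form: a_n = (-1)·1^n + (2)·2^n.
At n = 11: a_11 = 4095.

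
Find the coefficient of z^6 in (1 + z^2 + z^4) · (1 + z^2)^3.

7

(1 + z^2 + z^4) has coefficients 1,0,1,0,1 for degrees 0…4.
(1 + z^2)^3 has coefficients 1,0,3,0,3,0,1 for degrees 0…6.
[z^6] = 1·1 + 1·3 + 1·3 = 7.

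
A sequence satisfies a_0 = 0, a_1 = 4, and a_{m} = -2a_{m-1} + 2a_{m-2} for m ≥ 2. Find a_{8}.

-3584

The ordinary generating function has denominator 1 + 2t - 2t^2.
Iterating the recurrence: a_0,…,a_{8} = 0, 4, -8, 24, -64, 176, -480, 1312, -3584.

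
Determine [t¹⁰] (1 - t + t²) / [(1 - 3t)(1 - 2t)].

The denominator gives the recurrence a_n = 5a_(n−1) − 6a_(n−2) for n ≥ 3; the numerator fixes a_0 = 1, a_1 = 4, a_2 = 15.
Iterating: 1, 4, 15, 51, 165, 519, 1605, 4911, 14925, 45159, 136245, so a_10 = 136245.

136245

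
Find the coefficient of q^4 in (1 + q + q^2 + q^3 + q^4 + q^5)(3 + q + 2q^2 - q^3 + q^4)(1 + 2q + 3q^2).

34

(1 + q + q^2 + q^3 + q^4 + q^5) has coefficients 1,1,1,1,1 for degrees 0…4.
(3 + q + 2q^2 - q^3 + q^4) has coefficients 3,1,2,-1,1 for degrees 0…4.
Finally multiplying by (1 + 2q + 3q^2), the product of all factors after the first has coefficients 3,7,13,6,5 for degrees 0…4.
[q^4] = 1·5 + 1·6 + 1·13 + 1·7 + 1·3 = 34.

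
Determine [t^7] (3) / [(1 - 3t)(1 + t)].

Partial fractions give a closed form: a_n = (9/4)·3^n + (3/4)·(-1)^n.
At n = 7: a_7 = 4920.

4920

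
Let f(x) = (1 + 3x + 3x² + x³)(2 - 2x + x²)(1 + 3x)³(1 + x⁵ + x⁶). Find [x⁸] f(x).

(1 + 3x + 3x² + x³) has coefficients 1,3,3,1 for degrees 0…3.
(2 - 2x + x²) has coefficients 2,-2,1,0,0,0,0,0,0 for degrees 0…8.
Multiplying by (1 + 3x)³ gives running coefficients 2,16,37,9,-27,27,0,0,0 for degrees 0…8.
Finally multiplying by (1 + x⁵ + x⁶), the product of all factors after the first has coefficients 2,16,37,9,-27,29,18,53,46 for degrees 0…8.
[x⁸] = 1·46 + 3·53 + 3·18 + 1·29 = 288.

288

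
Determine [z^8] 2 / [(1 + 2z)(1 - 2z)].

Partial fractions give a closed form: a_n = (1)·(-2)^n + (1)·2^n.
At n = 8: a_8 = 512.

512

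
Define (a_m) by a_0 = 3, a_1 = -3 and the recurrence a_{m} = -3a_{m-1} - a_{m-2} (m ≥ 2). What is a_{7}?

The ordinary generating function has denominator 1 + 3z + z^2.
Iterating the recurrence: a_0,…,a_{7} = 3, -3, 6, -15, 39, -102, 267, -699.

-699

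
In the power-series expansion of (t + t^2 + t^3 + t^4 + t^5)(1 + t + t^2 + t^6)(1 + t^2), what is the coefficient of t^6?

(t + t^2 + t^3 + t^4 + t^5) has coefficients 0,1,1,1,1,1 for degrees 0…5.
(1 + t + t^2 + t^6) has coefficients 1,1,1,0,0,0,1 for degrees 0…6.
Finally multiplying by (1 + t^2), the product of all factors after the first has coefficients 1,1,2,1,1,0,1 for degrees 0…6.
[t^6] = 1·0 + 1·1 + 1·1 + 1·2 + 1·1 = 5.

5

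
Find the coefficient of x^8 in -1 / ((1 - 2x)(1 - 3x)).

Partial fractions give a closed form: a_n = (2)·2^n + (-3)·3^n.
At n = 8: a_8 = -19171.

-19171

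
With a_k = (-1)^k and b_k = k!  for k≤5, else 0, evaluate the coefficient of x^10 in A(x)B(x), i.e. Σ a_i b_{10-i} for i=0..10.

Write out a_i and b_{10-i} for i = 0,…,10 and sum the products.
Σ = 1·0 − 1·0 + 1·0 − 1·0 + 1·0 − 1·120 + 1·24 − 1·6 + 1·2 − 1·1 + 1·1 = -100.

-100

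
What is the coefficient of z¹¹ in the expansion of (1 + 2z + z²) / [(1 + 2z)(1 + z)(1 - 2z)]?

The denominator gives the recurrence a_n = −a_(n−1) + 4a_(n−2) + 4a_(n−3) for n ≥ 3; the numerator fixes a_0 = 1, a_1 = 1, a_2 = 4.
Iterating: 1, 1, 4, 4, 16, 16, 64, 64, 256, 256, 1024, 1024, so a_11 = 1024.

1024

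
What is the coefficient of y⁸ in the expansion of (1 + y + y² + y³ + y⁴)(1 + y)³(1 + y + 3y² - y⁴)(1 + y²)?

(1 + y + y² + y³ + y⁴) has coefficients 1,1,1,1,1 for degrees 0…4.
(1 + y)³ has coefficients 1,3,3,1,0,0,0,0,0 for degrees 0…8.
Multiplying by (1 + y + 3y² - y⁴) gives running coefficients 1,4,9,13,9,0,-3,-1,0 for degrees 0…8.
Finally multiplying by (1 + y²), the product of all factors after the first has coefficients 1,4,10,17,18,13,6,-1,-3 for degrees 0…8.
[y⁸] = 1·(-3) + 1·(-1) + 1·6 + 1·13 + 1·18 = 33.

33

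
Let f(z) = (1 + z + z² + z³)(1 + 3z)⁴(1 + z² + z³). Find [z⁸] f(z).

432

(1 + z + z² + z³) has coefficients 1,1,1,1 for degrees 0…3.
(1 + 3z)⁴ has coefficients 1,12,54,108,81,0,0,0,0 for degrees 0…8.
Finally multiplying by (1 + z² + z³), the product of all factors after the first has coefficients 1,12,55,121,147,162,189,81,0 for degrees 0…8.
[z⁸] = 1·0 + 1·81 + 1·189 + 1·162 = 432.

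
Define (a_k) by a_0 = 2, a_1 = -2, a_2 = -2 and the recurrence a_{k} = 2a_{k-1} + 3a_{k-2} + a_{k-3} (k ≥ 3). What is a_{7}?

-702

The ordinary generating function has denominator 1 - 2x - 3x^2 - x^3.
Iterating the recurrence: a_0,…,a_{7} = 2, -2, -2, -8, -24, -74, -228, -702.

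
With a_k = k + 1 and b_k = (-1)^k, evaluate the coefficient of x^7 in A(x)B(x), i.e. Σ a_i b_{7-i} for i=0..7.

The convolution is the x^7 coefficient of A(x)B(x).
Σ = 1·(-1) + 2·1 + 3·(-1) + 4·1 + 5·(-1) + 6·1 + 7·(-1) + 8·1 = 4.

4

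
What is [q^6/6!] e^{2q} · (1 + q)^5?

The EGF product rule gives c_6 = Σ_{k_1+k_2=6} C(6; k_1,k_2) · ∏ g_i(k_i), where e^{2q} gives (2)^k; (1+q)^5 gives the falling factorial (5)_k.
g_1(k) for k = 0…6: 1, 2, 4, 8, 16, 32, 64.
g_2(k) for k = 0…6: 1, 5, 20, 60, 120, 120, 0.
c_6 = Σ_k C(6,k)·g_1(k)·g_2(6−k) = 6·2·120 + 15·4·120 + 20·8·60 + 15·16·20 + 6·32·5 + 1·64·1 = 1440 + 7200 + 9600 + 4800 + 960 + 64 = 24064.

24064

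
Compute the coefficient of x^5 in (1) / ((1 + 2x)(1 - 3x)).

133

The denominator gives the recurrence a_n = a_(n−1) + 6a_(n−2) for n ≥ 2; the numerator fixes a_0 = 1, a_1 = 1.
Iterating: 1, 1, 7, 13, 55, 133, so a_5 = 133.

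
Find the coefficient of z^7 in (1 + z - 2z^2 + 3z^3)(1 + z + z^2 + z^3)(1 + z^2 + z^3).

3

(1 + z - 2z^2 + 3z^3) has coefficients 1,1,-2,3 for degrees 0…3.
(1 + z + z^2 + z^3) has coefficients 1,1,1,1,0,0,0,0 for degrees 0…7.
Finally multiplying by (1 + z^2 + z^3), the product of all factors after the first has coefficients 1,1,2,3,2,2,1,0 for degrees 0…7.
[z^7] = 1·0 + 1·1 − 2·2 + 3·2 = 3.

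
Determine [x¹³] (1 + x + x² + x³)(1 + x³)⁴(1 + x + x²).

(1 + x + x² + x³) has coefficients 1,1,1,1 for degrees 0…3.
(1 + x³)⁴ has coefficients 1,0,0,4,0,0,6,0,0,4,0,0,1,0 for degrees 0…13.
Finally multiplying by (1 + x + x²), the product of all factors after the first has coefficients 1,1,1,4,4,4,6,6,6,4,4,4,1,1 for degrees 0…13.
[x¹³] = 1·1 + 1·1 + 1·4 + 1·4 = 10.

10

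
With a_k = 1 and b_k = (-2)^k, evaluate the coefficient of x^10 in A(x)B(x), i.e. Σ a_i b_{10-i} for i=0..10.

The convolution is the x^10 coefficient of A(x)B(x).
Σ = 1·1024 + 1·(-512) + 1·256 + 1·(-128) + 1·64 + 1·(-32) + 1·16 + 1·(-8) + 1·4 + 1·(-2) + 1·1 = 683.

683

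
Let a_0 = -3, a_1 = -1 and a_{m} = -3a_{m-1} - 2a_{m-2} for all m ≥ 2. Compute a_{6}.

249

The ordinary generating function has denominator 1 + 3y + 2y^2.
Iterating the recurrence: a_0,…,a_{6} = -3, -1, 9, -25, 57, -121, 249.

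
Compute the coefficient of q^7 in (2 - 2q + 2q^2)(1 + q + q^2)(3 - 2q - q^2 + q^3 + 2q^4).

(2 - 2q + 2q^2) has coefficients 2,-2,2 for degrees 0…2.
(1 + q + q^2) has coefficients 1,1,1,0,0,0,0,0 for degrees 0…7.
Finally multiplying by (3 - 2q - q^2 + q^3 + 2q^4), the product of all factors after the first has coefficients 3,1,0,-2,2,3,2,0 for degrees 0…7.
[q^7] = 2·0 − 2·2 + 2·3 = 2.

2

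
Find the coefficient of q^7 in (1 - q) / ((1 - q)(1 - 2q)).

The denominator gives the recurrence a_n = 3a_(n−1) − 2a_(n−2) for n ≥ 2; the numerator fixes a_0 = 1, a_1 = 2.
Iterating: 1, 2, 4, 8, 16, 32, 64, 128, so a_7 = 128.

128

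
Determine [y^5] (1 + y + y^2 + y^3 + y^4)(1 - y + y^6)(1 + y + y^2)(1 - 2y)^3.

(1 + y + y^2 + y^3 + y^4) has coefficients 1,1,1,1,1 for degrees 0…4.
(1 - y + y^6) has coefficients 1,-1,0,0,0,0 for degrees 0…5.
Multiplying by (1 + y + y^2) gives running coefficients 1,0,0,-1,0,0 for degrees 0…5.
Finally multiplying by (1 - 2y)^3, the product of all factors after the first has coefficients 1,-6,12,-9,6,-12 for degrees 0…5.
[y^5] = 1·(-12) + 1·6 + 1·(-9) + 1·12 + 1·(-6) = -9.

-9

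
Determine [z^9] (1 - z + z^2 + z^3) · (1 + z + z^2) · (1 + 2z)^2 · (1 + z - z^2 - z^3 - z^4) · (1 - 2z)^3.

-27

(1 - z + z^2 + z^3) has coefficients 1,-1,1,1 for degrees 0…3.
(1 + z + z^2) has coefficients 1,1,1,0,0,0,0,0,0,0 for degrees 0…9.
Multiplying by (1 + 2z)^2 gives running coefficients 1,5,9,8,4,0,0,0,0,0 for degrees 0…9.
Multiplying by (1 + z - z^2 - z^3 - z^4) gives running coefficients 1,6,13,11,-3,-18,-21,-12,-4,0 for degrees 0…9.
Finally multiplying by (1 - 2z)^3, the product of all factors after the first has coefficients 1,0,-11,-3,39,28,-37,-78,-40,48 for degrees 0…9.
[z^9] = 1·48 − 1·(-40) + 1·(-78) + 1·(-37) = -27.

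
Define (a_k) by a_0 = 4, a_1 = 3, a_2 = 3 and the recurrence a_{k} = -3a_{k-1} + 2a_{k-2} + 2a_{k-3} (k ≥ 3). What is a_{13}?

401905

The ordinary generating function has denominator 1 + 3y - 2y^2 - 2y^3.
Iterating the recurrence: a_0,…,a_{13} = 4, 3, 3, 5, -3, 25, -71, 257, -863, 2961, -10095, 34481, -117711, 401905.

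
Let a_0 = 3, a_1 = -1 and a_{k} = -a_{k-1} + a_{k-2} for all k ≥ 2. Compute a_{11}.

The ordinary generating function has denominator 1 + x - x^2.
Iterating the recurrence: a_0,…,a_{11} = 3, -1, 4, -5, 9, -14, 23, -37, 60, -97, 157, -254.

-254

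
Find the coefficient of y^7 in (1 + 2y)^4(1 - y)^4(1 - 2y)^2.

160

(1 + 2y)^4 has coefficients 1,8,24,32,16 for degrees 0…4.
(1 - y)^4 has coefficients 1,-4,6,-4,1,0,0,0 for degrees 0…7.
Finally multiplying by (1 - 2y)^2, the product of all factors after the first has coefficients 1,-8,26,-44,41,-20,4,0 for degrees 0…7.
[y^7] = 1·0 + 8·4 + 24·(-20) + 32·41 + 16·(-44) = 160.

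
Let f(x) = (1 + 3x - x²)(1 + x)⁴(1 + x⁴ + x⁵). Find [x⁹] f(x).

6

(1 + 3x - x²) has coefficients 1,3,-1 for degrees 0…2.
(1 + x)⁴ has coefficients 1,4,6,4,1,0,0,0,0,0 for degrees 0…9.
Finally multiplying by (1 + x⁴ + x⁵), the product of all factors after the first has coefficients 1,4,6,4,2,5,10,10,5,1 for degrees 0…9.
[x⁹] = 1·1 + 3·5 − 1·10 = 6.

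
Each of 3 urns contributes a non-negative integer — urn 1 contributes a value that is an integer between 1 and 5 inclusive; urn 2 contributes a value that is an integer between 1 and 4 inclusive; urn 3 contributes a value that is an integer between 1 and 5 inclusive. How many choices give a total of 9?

16

The generating function for the choices is (t + t² + t³ + t⁴ + t⁵)·(t + t² + t³ + t⁴)·(t + t² + t³ + t⁴ + t⁵); the count is [t⁹].
(t + t² + t³ + t⁴ + t⁵) has coefficients 0,1,1,1,1,1 for degrees 0…5.
(t + t² + t³ + t⁴) has coefficients 0,1,1,1,1,0,0,0,0,0 for degrees 0…9.
Finally multiplying by (t + t² + t³ + t⁴ + t⁵), the product of all factors after the first has coefficients 0,0,1,2,3,4,4,3,2,1 for degrees 0…9.
[t⁹] = 1·2 + 1·3 + 1·4 + 1·4 + 1·3 = 16.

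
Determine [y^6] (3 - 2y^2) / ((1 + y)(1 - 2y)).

107

The denominator gives the recurrence a_n = a_(n−1) + 2a_(n−2) for n ≥ 3; the numerator fixes a_0 = 3, a_1 = 3, a_2 = 7.
Iterating: 3, 3, 7, 13, 27, 53, 107, so a_6 = 107.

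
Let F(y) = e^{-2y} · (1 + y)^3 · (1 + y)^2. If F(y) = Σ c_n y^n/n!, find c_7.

The EGF product rule gives c_7 = Σ_{k_1+k_2+k_3=7} C(7; k_1,k_2,k_3) · ∏ g_i(k_i), where e^{-2y} gives (-2)^k; (1+y)^3 gives the falling factorial (3)_k; (1+y)^2 gives the falling factorial (2)_k.
g_1(k) for k = 0…7: 1, -2, 4, -8, 16, -32, 64, -128.
g_2(k) for k = 0…7: 1, 3, 6, 6, 0, 0, 0, 0.
g_3(k) for k = 0…7: 1, 2, 2, 0, 0, 0, 0, 0.
First combine the last two factors: h(k) = Σ_j C(k,j)·g_2(j)·g_3(k−j) for k = 0…7: 1, 5, 20, 60, 120, 120, 0, 0.
c_7 = Σ_k C(7,k)·g_1(k)·h(7−k) = 21·4·120 + 35·(-8)·120 + 35·16·60 + 21·(-32)·20 + 7·64·5 + 1·(-128)·1 = 10080 − 33600 + 33600 − 13440 + 2240 − 128 = -1248.

-1248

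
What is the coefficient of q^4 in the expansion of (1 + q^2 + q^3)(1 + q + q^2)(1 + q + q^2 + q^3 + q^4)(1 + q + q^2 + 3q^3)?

24

(1 + q^2 + q^3) has coefficients 1,0,1,1 for degrees 0…3.
(1 + q + q^2) has coefficients 1,1,1,0,0 for degrees 0…4.
Multiplying by (1 + q + q^2 + q^3 + q^4) gives running coefficients 1,2,3,3,3 for degrees 0…4.
Finally multiplying by (1 + q + q^2 + 3q^3), the product of all factors after the first has coefficients 1,3,6,11,15 for degrees 0…4.
[q^4] = 1·15 + 1·6 + 1·3 = 24.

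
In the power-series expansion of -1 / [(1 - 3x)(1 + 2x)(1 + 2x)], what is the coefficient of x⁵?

-3

The denominator gives the recurrence a_n = −a_(n−1) + 8a_(n−2) + 12a_(n−3) for n ≥ 3; the numerator fixes a_0 = -1, a_1 = 1, a_2 = -9.
Iterating: -1, 1, -9, 5, -65, -3, so a_5 = -3.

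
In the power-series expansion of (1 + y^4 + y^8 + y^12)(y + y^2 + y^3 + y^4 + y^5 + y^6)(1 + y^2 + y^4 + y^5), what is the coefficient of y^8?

5

(1 + y^4 + y^8 + y^12) has coefficients 1,0,0,0,1,0,0,0,1 for degrees 0…8.
(y + y^2 + y^3 + y^4 + y^5 + y^6) has coefficients 0,1,1,1,1,1,1,0,0 for degrees 0…8.
Finally multiplying by (1 + y^2 + y^4 + y^5), the product of all factors after the first has coefficients 0,1,1,2,2,3,4,3,3 for degrees 0…8.
[y^8] = 1·3 + 1·2 + 1·0 = 5.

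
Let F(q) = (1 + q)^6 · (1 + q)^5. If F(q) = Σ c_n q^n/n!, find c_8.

The EGF product rule gives c_8 = Σ_{k_1+k_2=8} C(8; k_1,k_2) · ∏ g_i(k_i), where (1+q)^6 gives the falling factorial (6)_k; (1+q)^5 gives the falling factorial (5)_k.
g_1(k) for k = 0…8: 1, 6, 30, 120, 360, 720, 720, 0, 0.
g_2(k) for k = 0…8: 1, 5, 20, 60, 120, 120, 0, 0, 0.
c_8 = Σ_k C(8,k)·g_1(k)·g_2(8−k) = 56·120·120 + 70·360·120 + 56·720·60 + 28·720·20 = 806400 + 3024000 + 2419200 + 403200 = 6652800.

6652800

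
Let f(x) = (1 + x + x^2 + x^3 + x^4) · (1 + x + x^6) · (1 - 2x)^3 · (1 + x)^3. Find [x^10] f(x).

(1 + x + x^2 + x^3 + x^4) has coefficients 1,1,1,1,1 for degrees 0…4.
(1 + x + x^6) has coefficients 1,1,0,0,0,0,1,0,0,0,0 for degrees 0…10.
Multiplying by (1 - 2x)^3 gives running coefficients 1,-5,6,4,-8,0,1,-6,12,-8,0 for degrees 0…10.
Finally multiplying by (1 + x)^3, the product of all factors after the first has coefficients 1,-2,-6,8,17,-6,-19,-11,-3,11,6 for degrees 0…10.
[x^10] = 1·6 + 1·11 + 1·(-3) + 1·(-11) + 1·(-19) = -16.

-16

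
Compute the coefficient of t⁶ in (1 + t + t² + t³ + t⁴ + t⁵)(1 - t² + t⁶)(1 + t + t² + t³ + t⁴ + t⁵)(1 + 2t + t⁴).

7

(1 + t + t² + t³ + t⁴ + t⁵) has coefficients 1,1,1,1,1,1 for degrees 0…5.
(1 - t² + t⁶) has coefficients 1,0,-1,0,0,0,1 for degrees 0…6.
Multiplying by (1 + t + t² + t³ + t⁴ + t⁵) gives running coefficients 1,1,0,0,0,0,0 for degrees 0…6.
Finally multiplying by (1 + 2t + t⁴), the product of all factors after the first has coefficients 1,3,2,0,1,1,0 for degrees 0…6.
[t⁶] = 1·0 + 1·1 + 1·1 + 1·0 + 1·2 + 1·3 = 7.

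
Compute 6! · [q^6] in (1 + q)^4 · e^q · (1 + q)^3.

The EGF product rule gives c_6 = Σ_{k_1+k_2+k_3=6} C(6; k_1,k_2,k_3) · ∏ g_i(k_i), where (1+q)^4 gives the falling factorial (4)_k; e^q gives (1)^k; (1+q)^3 gives the falling factorial (3)_k.
g_1(k) for k = 0…6: 1, 4, 12, 24, 24, 0, 0.
g_2(k) for k = 0…6: 1, 1, 1, 1, 1, 1, 1.
g_3(k) for k = 0…6: 1, 3, 6, 6, 0, 0, 0.
First combine the last two factors: h(k) = Σ_j C(k,j)·g_2(j)·g_3(k−j) for k = 0…6: 1, 4, 13, 34, 73, 136, 229.
c_6 = Σ_k C(6,k)·g_1(k)·h(6−k) = 1·1·229 + 6·4·136 + 15·12·73 + 20·24·34 + 15·24·13 = 229 + 3264 + 13140 + 16320 + 4680 = 37633.

37633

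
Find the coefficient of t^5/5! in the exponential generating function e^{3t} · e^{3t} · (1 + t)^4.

The EGF product rule gives c_5 = Σ_{k_1+k_2+k_3=5} C(5; k_1,k_2,k_3) · ∏ g_i(k_i), where e^{3t} gives (3)^k; e^{3t} gives (3)^k; (1+t)^4 gives the falling factorial (4)_k.
g_1(k) for k = 0…5: 1, 3, 9, 27, 81, 243.
g_2(k) for k = 0…5: 1, 3, 9, 27, 81, 243.
g_3(k) for k = 0…5: 1, 4, 12, 24, 24, 0.
First combine the last two factors: h(k) = Σ_j C(k,j)·g_2(j)·g_3(k−j) for k = 0…5: 1, 7, 45, 267, 1473, 7623.
c_5 = Σ_k C(5,k)·g_1(k)·h(5−k) = 1·1·7623 + 5·3·1473 + 10·9·267 + 10·27·45 + 5·81·7 + 1·243·1 = 7623 + 22095 + 24030 + 12150 + 2835 + 243 = 68976.

68976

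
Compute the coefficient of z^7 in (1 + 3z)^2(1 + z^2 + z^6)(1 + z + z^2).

7

(1 + 3z)^2 has coefficients 1,6,9 for degrees 0…2.
(1 + z^2 + z^6) has coefficients 1,0,1,0,0,0,1,0 for degrees 0…7.
Finally multiplying by (1 + z + z^2), the product of all factors after the first has coefficients 1,1,2,1,1,0,1,1 for degrees 0…7.
[z^7] = 1·1 + 6·1 + 9·0 = 7.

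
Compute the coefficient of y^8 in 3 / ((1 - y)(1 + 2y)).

The denominator gives the recurrence a_n = −a_(n−1) + 2a_(n−2) for n ≥ 2; the numerator fixes a_0 = 3, a_1 = -3.
Iterating: 3, -3, 9, -15, 33, -63, 129, -255, 513, so a_8 = 513.

513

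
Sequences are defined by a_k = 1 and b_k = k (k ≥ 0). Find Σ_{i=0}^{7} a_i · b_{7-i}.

28

The convolution is the t^7 coefficient of A(t)B(t).
Σ = 1·7 + 1·6 + 1·5 + 1·4 + 1·3 + 1·2 + 1·1 + 1·0 = 28.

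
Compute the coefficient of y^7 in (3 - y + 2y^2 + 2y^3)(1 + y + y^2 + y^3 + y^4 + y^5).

(3 - y + 2y^2 + 2y^3) has coefficients 3,-1,2,2 for degrees 0…3.
(1 + y + y^2 + y^3 + y^4 + y^5) has coefficients 1,1,1,1,1,1,0,0 for degrees 0…7.
[y^7] = 3·0 − 1·0 + 2·1 + 2·1 = 4.

4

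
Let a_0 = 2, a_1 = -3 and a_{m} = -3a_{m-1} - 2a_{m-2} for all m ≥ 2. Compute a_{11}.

The ordinary generating function has denominator 1 + 3z + 2z^2.
Iterating the recurrence: a_0,…,a_{11} = 2, -3, 5, -9, 17, -33, 65, -129, 257, -513, 1025, -2049.

-2049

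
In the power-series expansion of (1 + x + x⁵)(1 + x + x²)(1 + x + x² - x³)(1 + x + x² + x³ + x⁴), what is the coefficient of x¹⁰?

4

(1 + x + x⁵) has coefficients 1,1,0,0,0,1 for degrees 0…5.
(1 + x + x²) has coefficients 1,1,1,0,0,0,0,0,0,0,0 for degrees 0…10.
Multiplying by (1 + x + x² - x³) gives running coefficients 1,2,3,1,0,-1,0,0,0,0,0 for degrees 0…10.
Finally multiplying by (1 + x + x² + x³ + x⁴), the product of all factors after the first has coefficients 1,3,6,7,7,5,3,0,-1,-1,0 for degrees 0…10.
[x¹⁰] = 1·0 + 1·(-1) + 1·5 = 4.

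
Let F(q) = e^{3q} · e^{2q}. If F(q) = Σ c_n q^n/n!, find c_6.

The EGF product rule gives c_6 = Σ_{k_1+k_2=6} C(6; k_1,k_2) · ∏ g_i(k_i), where e^{3q} gives (3)^k; e^{2q} gives (2)^k.
g_1(k) for k = 0…6: 1, 3, 9, 27, 81, 243, 729.
g_2(k) for k = 0…6: 1, 2, 4, 8, 16, 32, 64.
c_6 = Σ_k C(6,k)·g_1(k)·g_2(6−k) = 1·1·64 + 6·3·32 + 15·9·16 + 20·27·8 + 15·81·4 + 6·243·2 + 1·729·1 = 64 + 576 + 2160 + 4320 + 4860 + 2916 + 729 = 15625.

15625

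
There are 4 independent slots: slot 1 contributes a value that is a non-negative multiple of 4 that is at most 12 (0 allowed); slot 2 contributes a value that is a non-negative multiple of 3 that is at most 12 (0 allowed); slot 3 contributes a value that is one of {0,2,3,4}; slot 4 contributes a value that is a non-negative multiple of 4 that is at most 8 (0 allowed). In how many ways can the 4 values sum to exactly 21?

The generating function for the choices is (1 + x⁴ + x⁸ + x¹²)·(1 + x³ + x⁶ + x⁹ + x¹²)·(1 + x² + x³ + x⁴)·(1 + x⁴ + x⁸); the count is [x²¹].
(1 + x⁴ + x⁸ + x¹²) has coefficients 1,0,0,0,1,0,0,0,1,0,0,0,1 for degrees 0…12.
(1 + x³ + x⁶ + x⁹ + x¹²) has coefficients 1,0,0,1,0,0,1,0,0,1,0,0,1,0,0,0,0,0,0,0,0,0 for degrees 0…21.
Multiplying by (1 + x² + x³ + x⁴) gives running coefficients 1,0,1,2,1,1,2,1,1,2,1,1,2,1,1,1,1,0,0,0,0,0 for degrees 0…21.
Finally multiplying by (1 + x⁴ + x⁸), the product of all factors after the first has coefficients 1,0,1,2,2,1,3,3,3,3,4,4,4,4,4,3,4,3,2,2,3,1 for degrees 0…21.
[x²¹] = 1·1 + 1·3 + 1·4 + 1·3 = 11.

11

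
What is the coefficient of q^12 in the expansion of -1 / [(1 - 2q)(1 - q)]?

The denominator gives the recurrence a_n = 3a_(n−1) − 2a_(n−2) for n ≥ 2; the numerator fixes a_0 = -1, a_1 = -3.
Iterating: -1, -3, -7, -15, -31, -63, -127, -255, -511, -1023, -2047, -4095, -8191, so a_12 = -8191.

-8191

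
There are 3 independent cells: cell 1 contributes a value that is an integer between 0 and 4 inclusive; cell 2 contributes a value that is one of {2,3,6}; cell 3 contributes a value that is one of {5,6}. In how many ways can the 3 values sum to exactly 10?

The generating function for the choices is (1 + t + t² + t³ + t⁴)·(t² + t³ + t⁶)·(t⁵ + t⁶); the count is [t¹⁰].
(1 + t + t² + t³ + t⁴) has coefficients 1,1,1,1,1 for degrees 0…4.
(t² + t³ + t⁶) has coefficients 0,0,1,1,0,0,1,0,0,0,0 for degrees 0…10.
Finally multiplying by (t⁵ + t⁶), the product of all factors after the first has coefficients 0,0,0,0,0,0,0,1,2,1,0 for degrees 0…10.
[t¹⁰] = 1·0 + 1·1 + 1·2 + 1·1 + 1·0 = 4.

4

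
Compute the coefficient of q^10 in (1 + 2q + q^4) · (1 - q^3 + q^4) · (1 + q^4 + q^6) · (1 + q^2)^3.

7

(1 + 2q + q^4) has coefficients 1,2,0,0,1 for degrees 0…4.
(1 - q^3 + q^4) has coefficients 1,0,0,-1,1,0,0,0,0,0,0 for degrees 0…10.
Multiplying by (1 + q^4 + q^6) gives running coefficients 1,0,0,-1,2,0,1,-1,1,-1,1 for degrees 0…10.
Finally multiplying by (1 + q^2)^3, the product of all factors after the first has coefficients 1,0,3,-1,5,-3,8,-4,10,-5,9 for degrees 0…10.
[q^10] = 1·9 + 2·(-5) + 1·8 = 7.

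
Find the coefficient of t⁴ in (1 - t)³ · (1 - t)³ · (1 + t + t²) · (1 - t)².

42

(1 - t)³ has coefficients 1,-3,3,-1 for degrees 0…3.
(1 - t)³ has coefficients 1,-3,3,-1,0 for degrees 0…4.
Multiplying by (1 + t + t²) gives running coefficients 1,-2,1,-1,2 for degrees 0…4.
Finally multiplying by (1 - t)², the product of all factors after the first has coefficients 1,-4,6,-5,5 for degrees 0…4.
[t⁴] = 1·5 − 3·(-5) + 3·6 − 1·(-4) = 42.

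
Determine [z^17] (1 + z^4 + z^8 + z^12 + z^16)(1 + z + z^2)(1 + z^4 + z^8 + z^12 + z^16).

5

(1 + z^4 + z^8 + z^12 + z^16) has coefficients 1,0,0,0,1,0,0,0,1,0,0,0,1,0,0,0,1 for degrees 0…16.
(1 + z + z^2) has coefficients 1,1,1,0,0,0,0,0,0,0,0,0,0,0,0,0,0,0 for degrees 0…17.
Finally multiplying by (1 + z^4 + z^8 + z^12 + z^16), the product of all factors after the first has coefficients 1,1,1,0,1,1,1,0,1,1,1,0,1,1,1,0,1,1 for degrees 0…17.
[z^17] = 1·1 + 1·1 + 1·1 + 1·1 + 1·1 = 5.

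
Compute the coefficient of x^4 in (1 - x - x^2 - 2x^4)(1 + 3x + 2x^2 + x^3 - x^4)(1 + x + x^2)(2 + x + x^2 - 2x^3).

-33

(1 - x - x^2 - 2x^4) has coefficients 1,-1,-1,0,-2 for degrees 0…4.
(1 + 3x + 2x^2 + x^3 - x^4) has coefficients 1,3,2,1,-1 for degrees 0…4.
Multiplying by (1 + x + x^2) gives running coefficients 1,4,6,6,2 for degrees 0…4.
Finally multiplying by (2 + x + x^2 - 2x^3), the product of all factors after the first has coefficients 2,9,17,20,8 for degrees 0…4.
[x^4] = 1·8 − 1·20 − 1·17 − 2·2 = -33.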